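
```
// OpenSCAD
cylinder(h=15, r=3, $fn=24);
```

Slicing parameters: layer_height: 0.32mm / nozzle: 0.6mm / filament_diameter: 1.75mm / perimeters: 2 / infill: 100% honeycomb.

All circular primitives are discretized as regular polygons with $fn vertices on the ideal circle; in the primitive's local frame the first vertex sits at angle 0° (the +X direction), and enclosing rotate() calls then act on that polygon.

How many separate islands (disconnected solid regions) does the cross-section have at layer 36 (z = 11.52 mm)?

1

At z = 11.52 mm: the cylinder: section is a regular 24-gon, circumradius r=3. Overall, the cross-section is a single solid region. Island count = 1.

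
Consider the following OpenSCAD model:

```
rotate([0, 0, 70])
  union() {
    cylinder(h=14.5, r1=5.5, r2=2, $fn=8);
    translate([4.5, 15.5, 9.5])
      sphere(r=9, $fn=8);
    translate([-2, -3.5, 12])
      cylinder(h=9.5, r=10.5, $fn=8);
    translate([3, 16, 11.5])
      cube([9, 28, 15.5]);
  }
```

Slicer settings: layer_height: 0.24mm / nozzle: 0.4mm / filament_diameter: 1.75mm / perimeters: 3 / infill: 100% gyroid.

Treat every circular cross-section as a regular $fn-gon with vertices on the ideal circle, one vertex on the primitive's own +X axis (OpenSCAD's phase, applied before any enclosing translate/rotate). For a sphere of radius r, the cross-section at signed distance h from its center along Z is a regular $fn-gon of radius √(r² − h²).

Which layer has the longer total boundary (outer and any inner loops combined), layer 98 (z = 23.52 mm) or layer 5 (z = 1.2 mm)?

Layer 98 (z = 23.52): the cone is absent (z outside [0, 14.5]); the sphere at (4.5, 15.5) is absent (|z−center|=14.020 > r=9); the cylinder at (-2, -3.5) is not intersected at this z (z outside [12, 21.5]); the 9×28 cube at (3, 16) contributes its full rectangle (perimeter 74.00 mm); Taking the union: only the 9×28 cube at (3, 16) is present, so the union is just that shape — boundary = 74.00 mm; (rotated 70° about Z; rotation is an isometry so areas/perimeters/island counts are preserved). So its perimeter = 74.00 mm. Layer 5 (z = 1.2): the cone: at t=0.083 of its height the radius interpolates to r₁+(r₂−r₁)t = 5.210, giving a regular 8-gon of that circumradius (perimeter = 2·8·5.210·sin(180°/8) = 31.90 mm); the sphere at (4.5, 15.5): section is a regular 8-gon, circumradius = √(r²−h²) = √(9²−8.3²) = 3.480 (perimeter = 2·8·3.480·sin(180°/8) = 21.31 mm); the cylinder at (-2, -3.5) is not intersected at this z (z outside [12, 21.5]); the cube at (3, 16) is absent (z outside [11.5, 27]); Combining (union): the 2 present regions are separate (no shared area or edge), so areas and boundary lengths simply add and each stays a separate island — boundary = 53.21 mm; (rotated 70° about Z; rotation is an isometry so areas/perimeters/island counts are preserved). So its perimeter = 53.21 mm. Layer 98 is larger (74.00 vs 53.21 mm).

layer 98 (z = 23.52 mm)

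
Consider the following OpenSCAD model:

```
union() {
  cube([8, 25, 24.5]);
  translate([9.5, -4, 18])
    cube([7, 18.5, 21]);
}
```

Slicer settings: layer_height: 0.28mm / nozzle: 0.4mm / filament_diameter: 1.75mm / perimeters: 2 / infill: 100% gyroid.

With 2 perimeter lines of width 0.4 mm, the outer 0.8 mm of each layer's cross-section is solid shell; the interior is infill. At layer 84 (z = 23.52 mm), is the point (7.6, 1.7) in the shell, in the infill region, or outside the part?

At z = 23.52 mm: the cube is present — its section is the full 8×25 rectangle; the cube at (9.5, -4) (footprint 7×18.5) is included at this height; Combining (union): the 2 present regions are separate (no shared area or edge), so areas and boundary lengths simply add and each stays a separate island — 2 connected regions. Overall, the cross-section has 2 separate islands. The nearest boundary edge runs (8.00, 25.00)→(8.00, 0.00); distance from the point to it = 0.40 mm. (Shell/infill is judged within the island containing the point — the largest one.) The point is inside the cross-section, 0.40 mm from the nearest boundary — within the 0.8 mm shell band (2 × 0.4).

shell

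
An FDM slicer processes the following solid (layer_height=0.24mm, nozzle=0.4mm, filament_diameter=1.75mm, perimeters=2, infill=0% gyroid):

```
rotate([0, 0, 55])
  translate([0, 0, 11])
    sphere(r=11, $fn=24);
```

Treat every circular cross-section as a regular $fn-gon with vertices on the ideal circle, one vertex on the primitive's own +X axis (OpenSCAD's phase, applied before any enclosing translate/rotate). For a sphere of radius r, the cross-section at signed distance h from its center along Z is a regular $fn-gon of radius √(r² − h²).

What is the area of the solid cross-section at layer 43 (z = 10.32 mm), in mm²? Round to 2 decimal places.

At z = 10.32 mm: the r=11 sphere contributes a regular 24-gon of circumradius √(11²−0.68²) = 10.979 (area = (24/2)·10.979²·sin(360°/24) = 374.37 mm²); (whole slice rotated 55° about Z — lengths, areas and connectivity unchanged). Overall, the cross-section is a single solid region. Net area = 374.37 mm².

374.37 mm²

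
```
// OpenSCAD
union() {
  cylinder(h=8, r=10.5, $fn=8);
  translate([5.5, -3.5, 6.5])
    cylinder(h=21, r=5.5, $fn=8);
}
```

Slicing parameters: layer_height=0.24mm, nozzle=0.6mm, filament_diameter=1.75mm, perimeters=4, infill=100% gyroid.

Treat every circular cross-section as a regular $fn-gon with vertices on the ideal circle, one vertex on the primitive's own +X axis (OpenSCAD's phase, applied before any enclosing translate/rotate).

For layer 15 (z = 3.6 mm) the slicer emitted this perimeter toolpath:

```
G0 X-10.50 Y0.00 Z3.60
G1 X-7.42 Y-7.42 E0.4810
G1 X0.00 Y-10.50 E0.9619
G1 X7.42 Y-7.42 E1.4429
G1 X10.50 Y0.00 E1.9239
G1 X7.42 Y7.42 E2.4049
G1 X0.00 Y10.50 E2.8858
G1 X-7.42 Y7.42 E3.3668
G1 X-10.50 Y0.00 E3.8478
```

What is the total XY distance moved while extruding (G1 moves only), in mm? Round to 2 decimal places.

Sum the Euclidean lengths of each G1 segment: total = 64.27 mm.

64.27 mm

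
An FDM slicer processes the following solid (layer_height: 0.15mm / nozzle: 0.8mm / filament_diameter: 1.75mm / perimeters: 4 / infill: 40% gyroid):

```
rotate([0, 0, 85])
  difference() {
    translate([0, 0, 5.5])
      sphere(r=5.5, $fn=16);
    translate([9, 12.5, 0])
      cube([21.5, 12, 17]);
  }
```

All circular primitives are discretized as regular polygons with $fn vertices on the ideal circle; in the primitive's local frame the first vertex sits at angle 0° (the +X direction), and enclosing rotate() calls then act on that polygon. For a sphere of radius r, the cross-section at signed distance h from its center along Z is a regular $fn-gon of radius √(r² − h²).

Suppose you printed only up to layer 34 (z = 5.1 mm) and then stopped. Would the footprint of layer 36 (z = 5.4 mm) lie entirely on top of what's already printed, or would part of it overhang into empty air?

Compare the two slices. At z = 5.1: the r=5.5 sphere slices to a regular 16-gon of circumradius 5.485 (√(r²−h²) with h=0.4 from center) (area = (16/2)·5.485²·sin(360°/16) = 92.12 mm²); the cube at (9, 12.5) (footprint 21.5×12) is included at this height (area 258.00 mm²); After the difference (first − rest): starting from the r=5.5 sphere (92.12 mm²), the 21.5×12 cube at (9, 12.5) misses the remaining region (no effect) — area = 92.12 mm²; (whole slice rotated 85° about Z — lengths, areas and connectivity unchanged). At z = 5.4: the r=5.5 sphere contributes a regular 16-gon of circumradius √(5.5²−0.1²) = 5.499 (area = (16/2)·5.499²·sin(360°/16) = 92.58 mm²); the cube at (9, 12.5) (footprint 21.5×12) is included at this height (area 258.00 mm²); Taking the first minus the rest: starting from the r=5.5 sphere (92.58 mm²), the 21.5×12 cube at (9, 12.5) misses the remaining region (no effect) — area = 92.58 mm²; (rotated 85° about Z; rotation is an isometry so areas/perimeters/island counts are preserved). Checking containment: the cross-section at z = 5.4 is a subset of the cross-section at z = 5.1.

entirely on top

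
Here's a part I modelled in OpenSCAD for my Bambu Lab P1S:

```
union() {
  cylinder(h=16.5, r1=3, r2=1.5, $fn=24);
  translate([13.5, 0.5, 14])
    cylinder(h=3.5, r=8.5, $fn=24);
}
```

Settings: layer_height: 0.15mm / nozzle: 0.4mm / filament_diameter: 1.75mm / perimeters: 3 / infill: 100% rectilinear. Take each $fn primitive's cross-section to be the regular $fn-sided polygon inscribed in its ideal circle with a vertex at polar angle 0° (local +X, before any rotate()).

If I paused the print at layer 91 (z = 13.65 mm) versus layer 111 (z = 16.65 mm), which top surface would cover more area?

layer 111 (z = 16.65 mm)

Layer 91 (z = 13.65): the cone contributes a regular 24-gon of circumradius 1.759 (interpolated between r1=3 and r2=1.5 at t=0.827) (area = (24/2)·1.759²·sin(360°/24) = 9.61 mm²); the cylinder at (13.5, 0.5) does not reach this height (z outside [14, 17.5]); Merging all regions: only the cone is present, so the union is just that shape — area = 9.61 mm². So its area = 9.61 mm². Layer 111 (z = 16.65): the cone is absent (z outside [0, 16.5]); the r=8.5 cylinder at (13.5, 0.5) gives a regular 24-gon of circumradius 8.5 (constant along its height) (area = (24/2)·8.500²·sin(360°/24) = 224.40 mm²); Taking the union: only the r=8.5 cylinder at (13.5, 0.5) is present, so the union is just that shape — area = 224.40 mm². So its area = 224.40 mm². Layer 111 is larger (224.40 vs 9.61 mm²).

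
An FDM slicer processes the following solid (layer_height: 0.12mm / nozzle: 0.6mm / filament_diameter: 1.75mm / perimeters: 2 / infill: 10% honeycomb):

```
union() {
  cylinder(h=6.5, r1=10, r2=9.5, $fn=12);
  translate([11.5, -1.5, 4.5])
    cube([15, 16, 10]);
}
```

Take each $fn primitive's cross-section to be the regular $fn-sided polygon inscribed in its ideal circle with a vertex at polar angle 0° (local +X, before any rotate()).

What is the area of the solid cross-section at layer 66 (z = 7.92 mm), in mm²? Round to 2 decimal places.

240.00 mm²

At z = 7.92 mm: the cone is absent (z outside [0, 6.5]); the 15×16 cube at (11.5, -1.5) contributes its full rectangle (area 240.00 mm²); Combining (union): only the 15×16 cube at (11.5, -1.5) is present, so the union is just that shape — area = 240.00 mm². Overall, the cross-section is a single solid region. Net area = 240.00 mm².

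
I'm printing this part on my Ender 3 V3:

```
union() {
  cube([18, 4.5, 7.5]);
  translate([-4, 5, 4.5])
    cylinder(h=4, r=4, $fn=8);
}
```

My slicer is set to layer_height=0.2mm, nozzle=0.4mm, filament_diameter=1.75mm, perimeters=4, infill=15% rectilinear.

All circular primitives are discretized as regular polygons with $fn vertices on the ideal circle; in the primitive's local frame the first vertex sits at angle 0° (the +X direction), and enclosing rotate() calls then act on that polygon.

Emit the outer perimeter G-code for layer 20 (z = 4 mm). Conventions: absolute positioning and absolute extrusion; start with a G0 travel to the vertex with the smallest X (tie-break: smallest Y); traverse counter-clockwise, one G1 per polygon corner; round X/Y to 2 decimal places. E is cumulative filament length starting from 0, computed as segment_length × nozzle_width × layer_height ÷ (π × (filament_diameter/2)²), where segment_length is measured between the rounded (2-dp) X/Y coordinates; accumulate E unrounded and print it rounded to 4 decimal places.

G0 X0.00 Y0.00 Z4.00
G1 X18.00 Y0.00 E0.5987
G1 X18.00 Y4.50 E0.7484
G1 X0.00 Y4.50 E1.3470
G1 X0.00 Y0.00 E1.4967

At z = 4 mm: the 18×4.5 cube contributes its full rectangle; the cylinder at (-4, 5) is absent (z outside [4.5, 8.5]); Combining (union): only the 18×4.5 cube is present, so the union is just that shape — 1 connected region. The outline is a single polygon with 4 vertices. Extrusion per mm of travel: 0.4 × 0.2 / (π × 0.875²) = 0.033260. Accumulating E over each segment gives final E = 1.4967.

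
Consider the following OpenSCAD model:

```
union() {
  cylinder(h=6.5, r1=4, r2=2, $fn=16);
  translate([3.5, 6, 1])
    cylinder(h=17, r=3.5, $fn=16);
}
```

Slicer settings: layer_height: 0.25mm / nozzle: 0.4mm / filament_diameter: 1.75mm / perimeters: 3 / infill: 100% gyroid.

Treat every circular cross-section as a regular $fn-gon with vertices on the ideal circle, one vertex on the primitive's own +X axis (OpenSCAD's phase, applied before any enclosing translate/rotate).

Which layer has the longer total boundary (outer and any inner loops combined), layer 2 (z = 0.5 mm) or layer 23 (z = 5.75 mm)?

Layer 2 (z = 0.5): the cone: at t=0.077 of its height the radius interpolates to r₁+(r₂−r₁)t = 3.846, giving a regular 16-gon of that circumradius (perimeter = 2·16·3.846·sin(180°/16) = 24.01 mm); the cylinder at (3.5, 6) is absent (z outside [1, 18]); Taking the union: only the cone is present, so the union is just that shape — boundary = 24.01 mm. So its perimeter = 24.01 mm. Layer 23 (z = 5.75): the cone contributes a regular 16-gon of circumradius 2.231 (interpolated between r1=4 and r2=2 at t=0.885) (perimeter = 2·16·2.231·sin(180°/16) = 13.93 mm); the r=3.5 cylinder at (3.5, 6) contributes a regular 16-gon of circumradius 3.5 (perimeter = 2·16·3.500·sin(180°/16) = 21.85 mm); Merging all regions: the 2 present regions are separate (no shared area or edge), so areas and boundary lengths simply add and each stays a separate island — boundary = 35.78 mm. So its perimeter = 35.78 mm. Layer 23 is larger (35.78 vs 24.01 mm).

layer 23 (z = 5.75 mm)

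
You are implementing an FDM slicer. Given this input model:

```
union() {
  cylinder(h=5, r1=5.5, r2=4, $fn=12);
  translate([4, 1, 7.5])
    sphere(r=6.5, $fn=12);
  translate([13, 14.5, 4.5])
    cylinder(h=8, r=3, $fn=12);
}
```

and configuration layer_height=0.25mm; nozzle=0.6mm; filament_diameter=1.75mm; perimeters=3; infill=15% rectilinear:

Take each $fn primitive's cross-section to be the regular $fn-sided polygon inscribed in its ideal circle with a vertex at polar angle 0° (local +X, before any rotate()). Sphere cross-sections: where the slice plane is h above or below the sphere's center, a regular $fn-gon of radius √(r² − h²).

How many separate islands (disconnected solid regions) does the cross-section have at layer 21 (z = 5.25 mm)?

2

At z = 5.25 mm: the cone does not reach this height (z outside [0, 5]); the sphere at (4, 1): section is a regular 12-gon, circumradius = √(r²−h²) = √(6.5²−2.25²) = 6.098; the r=3 cylinder at (13, 14.5) contributes a regular 12-gon of circumradius 3; Taking the union: the 2 present regions are separate (no shared area or edge), so areas and boundary lengths simply add and each stays a separate island — 2 connected regions. Overall, the cross-section has 2 separate islands. Island count = 2.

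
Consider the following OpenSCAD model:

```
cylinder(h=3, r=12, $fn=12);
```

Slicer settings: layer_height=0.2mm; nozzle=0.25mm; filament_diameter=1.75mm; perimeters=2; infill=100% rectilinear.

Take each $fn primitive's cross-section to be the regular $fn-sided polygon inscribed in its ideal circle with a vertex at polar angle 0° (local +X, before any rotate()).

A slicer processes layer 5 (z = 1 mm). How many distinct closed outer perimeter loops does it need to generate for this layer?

1

At z = 1 mm: the cylinder: section is a regular 12-gon, circumradius r=12. The result has 1 disconnected region.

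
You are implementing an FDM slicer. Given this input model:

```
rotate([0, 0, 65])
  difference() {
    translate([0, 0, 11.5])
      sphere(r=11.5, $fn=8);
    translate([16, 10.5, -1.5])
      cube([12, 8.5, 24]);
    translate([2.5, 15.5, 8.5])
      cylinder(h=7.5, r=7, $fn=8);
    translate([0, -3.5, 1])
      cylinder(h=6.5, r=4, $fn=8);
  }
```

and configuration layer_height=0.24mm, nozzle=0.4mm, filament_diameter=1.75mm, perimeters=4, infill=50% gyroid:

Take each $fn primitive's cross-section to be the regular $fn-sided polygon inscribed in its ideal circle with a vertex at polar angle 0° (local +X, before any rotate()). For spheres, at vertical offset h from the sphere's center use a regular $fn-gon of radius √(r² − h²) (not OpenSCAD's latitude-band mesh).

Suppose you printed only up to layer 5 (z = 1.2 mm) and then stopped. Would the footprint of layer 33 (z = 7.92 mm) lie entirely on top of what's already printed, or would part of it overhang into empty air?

part overhangs

Compare the two slices. At z = 1.2: the sphere: section is a regular 8-gon, circumradius = √(r²−h²) = √(11.5²−10.3²) = 5.115 (area = (8/2)·5.115²·sin(360°/8) = 73.99 mm²); the 12×8.5 cube at (16, 10.5) contributes its full rectangle (area 102.00 mm²); the cylinder at (2.5, 15.5) is absent (z outside [8.5, 16]); the r=4 cylinder at (0, -3.5) gives a regular 8-gon of circumradius 4 (constant along its height) (area = (8/2)·4.000²·sin(360°/8) = 45.25 mm²); After the difference (first − rest): starting from the r=11.5 sphere (73.99 mm²), the 12×8.5 cube at (16, 10.5) misses the remaining region (no effect); the r=4 cylinder at (0, -3.5) partially overlaps it — only the 28.76 mm² overlap (of its 45.25 mm²) is removed, clipping the outline — area = 45.23 mm²; (whole slice rotated 65° about Z — lengths, areas and connectivity unchanged). At z = 7.92: the r=11.5 sphere contributes a regular 8-gon of circumradius √(11.5²−3.58²) = 10.929 (area = (8/2)·10.929²·sin(360°/8) = 337.81 mm²); the cube at (16, 10.5) is present — its section is the full 12×8.5 rectangle (area 102.00 mm²); the cylinder at (2.5, 15.5) is not intersected at this z (z outside [8.5, 16]); the cylinder at (0, -3.5) does not reach this height (z outside [1, 7.5]); Taking the first minus the rest: starting from the r=11.5 sphere (337.81 mm²), the 12×8.5 cube at (16, 10.5) misses the remaining region (no effect) — area = 337.81 mm²; (whole slice rotated 65° about Z — lengths, areas and connectivity unchanged). Checking containment: at z = 7.92 the cross-section extends beyond the z = 1.2 cross-section by about 292.58 mm².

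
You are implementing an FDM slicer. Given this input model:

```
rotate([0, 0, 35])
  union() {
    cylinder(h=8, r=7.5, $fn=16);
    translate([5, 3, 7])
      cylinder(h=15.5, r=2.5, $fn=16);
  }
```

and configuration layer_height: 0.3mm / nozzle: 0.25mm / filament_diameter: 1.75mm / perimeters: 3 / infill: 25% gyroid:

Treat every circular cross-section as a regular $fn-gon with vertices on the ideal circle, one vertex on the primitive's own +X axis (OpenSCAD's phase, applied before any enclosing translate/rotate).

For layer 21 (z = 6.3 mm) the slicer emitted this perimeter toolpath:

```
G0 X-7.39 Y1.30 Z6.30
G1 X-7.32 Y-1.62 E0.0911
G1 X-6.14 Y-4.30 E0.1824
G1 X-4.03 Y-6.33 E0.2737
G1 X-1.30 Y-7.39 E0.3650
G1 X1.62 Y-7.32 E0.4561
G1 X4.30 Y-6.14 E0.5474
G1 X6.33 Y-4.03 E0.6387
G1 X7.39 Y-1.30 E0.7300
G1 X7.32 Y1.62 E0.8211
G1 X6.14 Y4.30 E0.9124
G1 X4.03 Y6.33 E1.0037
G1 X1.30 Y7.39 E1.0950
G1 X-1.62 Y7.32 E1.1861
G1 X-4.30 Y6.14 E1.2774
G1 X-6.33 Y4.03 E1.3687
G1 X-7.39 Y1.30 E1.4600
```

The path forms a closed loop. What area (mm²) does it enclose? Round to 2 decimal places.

Apply the shoelace formula to the sequence of (X, Y) vertices; enclosed area = 172.21 mm².

172.21 mm²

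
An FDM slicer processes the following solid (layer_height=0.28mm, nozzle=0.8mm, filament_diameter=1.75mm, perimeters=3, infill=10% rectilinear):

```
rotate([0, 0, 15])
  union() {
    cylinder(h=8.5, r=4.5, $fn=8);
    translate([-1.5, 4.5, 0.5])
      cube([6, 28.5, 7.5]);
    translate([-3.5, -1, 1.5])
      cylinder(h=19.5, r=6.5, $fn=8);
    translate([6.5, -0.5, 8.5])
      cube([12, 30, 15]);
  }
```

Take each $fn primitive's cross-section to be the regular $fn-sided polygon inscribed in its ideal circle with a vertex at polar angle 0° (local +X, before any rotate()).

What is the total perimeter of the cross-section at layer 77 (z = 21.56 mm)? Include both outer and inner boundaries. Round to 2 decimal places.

At z = 21.56 mm: the cylinder does not reach this height (z outside [0, 8.5]); the cube at (-1.5, 4.5) is absent (z outside [0.5, 8]); the cylinder at (-3.5, -1) is not intersected at this z (z outside [1.5, 21]); the cube at (6.5, -0.5) (footprint 12×30) is included at this height (perimeter 84.00 mm); Combining (union): only the 12×30 cube at (6.5, -0.5) is present, so the union is just that shape — boundary = 84.00 mm; (rotated 15° about Z; rotation is an isometry so areas/perimeters/island counts are preserved). Overall, the cross-section is a single solid region. Total boundary length (outer) = 84.00 mm.

84.00 mm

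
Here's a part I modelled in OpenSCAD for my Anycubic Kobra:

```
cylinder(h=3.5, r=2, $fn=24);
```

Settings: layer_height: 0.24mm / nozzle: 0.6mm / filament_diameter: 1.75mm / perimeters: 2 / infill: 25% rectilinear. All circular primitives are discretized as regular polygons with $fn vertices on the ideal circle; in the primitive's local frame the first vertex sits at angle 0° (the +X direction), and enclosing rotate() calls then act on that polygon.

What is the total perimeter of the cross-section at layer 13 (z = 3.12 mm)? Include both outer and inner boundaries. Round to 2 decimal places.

12.53 mm

At z = 3.12 mm: the cylinder: section is a regular 24-gon, circumradius r=2 (perimeter = 2·24·2.000·sin(180°/24) = 12.53 mm). Overall, the cross-section is a single solid region. Total boundary length (outer) = 12.53 mm.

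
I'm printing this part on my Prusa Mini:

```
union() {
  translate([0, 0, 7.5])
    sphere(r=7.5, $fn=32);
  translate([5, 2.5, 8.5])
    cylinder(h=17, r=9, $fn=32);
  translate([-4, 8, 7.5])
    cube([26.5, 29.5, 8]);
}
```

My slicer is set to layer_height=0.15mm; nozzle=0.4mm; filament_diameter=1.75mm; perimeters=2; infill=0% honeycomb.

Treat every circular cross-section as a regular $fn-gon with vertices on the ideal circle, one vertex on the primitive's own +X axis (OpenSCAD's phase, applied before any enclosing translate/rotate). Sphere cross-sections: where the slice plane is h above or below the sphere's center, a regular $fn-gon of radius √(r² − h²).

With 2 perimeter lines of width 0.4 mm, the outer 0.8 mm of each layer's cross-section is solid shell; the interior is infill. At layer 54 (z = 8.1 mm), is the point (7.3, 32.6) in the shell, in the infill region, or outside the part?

At z = 8.1 mm: the r=7.5 sphere contributes a regular 32-gon of circumradius √(7.5²−0.6²) = 7.476; the cylinder at (5, 2.5) is not intersected at this z (z outside [8.5, 25.5]); the cube at (-4, 8) is present — its section is the full 26.5×29.5 rectangle; Merging all regions: the 2 present regions are separate (no shared area or edge), so areas and boundary lengths simply add and each stays a separate island — 2 connected regions. Overall, the cross-section has 2 separate islands. The nearest boundary edge runs (-4.00, 37.50)→(22.50, 37.50); distance from the point to it = 4.90 mm. (Shell/infill is judged within the island containing the point — the largest one.) The point is inside the cross-section and 4.90 mm from the nearest boundary — more than the 0.8 mm shell width (2 × 0.4), so it's in the infill interior.

infill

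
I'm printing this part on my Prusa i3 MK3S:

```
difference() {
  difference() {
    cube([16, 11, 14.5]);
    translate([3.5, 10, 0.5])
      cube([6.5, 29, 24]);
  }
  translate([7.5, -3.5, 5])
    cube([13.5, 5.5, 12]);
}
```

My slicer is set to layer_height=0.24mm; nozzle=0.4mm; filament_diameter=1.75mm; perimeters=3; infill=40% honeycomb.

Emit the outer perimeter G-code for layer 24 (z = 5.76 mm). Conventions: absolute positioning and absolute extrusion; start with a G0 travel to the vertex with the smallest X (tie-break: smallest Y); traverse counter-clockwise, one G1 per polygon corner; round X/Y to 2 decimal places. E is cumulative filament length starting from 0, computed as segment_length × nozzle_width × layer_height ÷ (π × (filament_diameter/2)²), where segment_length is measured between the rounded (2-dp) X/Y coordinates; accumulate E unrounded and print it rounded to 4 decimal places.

At z = 5.76 mm: the 16×11 cube contributes its full rectangle; the 6.5×29 cube at (3.5, 10) contributes its full rectangle; After the difference (first − rest): starting from the 16×11 cube, the 6.5×29 cube at (3.5, 10) partially overlaps it — only the 6.50 mm² overlap (of its 188.50 mm²) is removed, clipping the outline — 1 connected region; the cube at (7.5, -3.5) is present — its section is the full 13.5×5.5 rectangle; After the difference (first − rest): starting from that combined region, the 13.5×5.5 cube at (7.5, -3.5) partially overlaps it — only the 17.00 mm² overlap (of its 74.25 mm²) is removed, clipping the outline — 1 connected region. The outline is a single polygon with 10 vertices. Extrusion per mm of travel: 0.4 × 0.24 / (π × 0.875²) = 0.039912. Accumulating E over each segment gives final E = 2.2351.

G0 X0.00 Y0.00 Z5.76
G1 X7.50 Y0.00 E0.2993
G1 X7.50 Y2.00 E0.3792
G1 X16.00 Y2.00 E0.7184
G1 X16.00 Y11.00 E1.0776
G1 X10.00 Y11.00 E1.3171
G1 X10.00 Y10.00 E1.3570
G1 X3.50 Y10.00 E1.6164
G1 X3.50 Y11.00 E1.6564
G1 X0.00 Y11.00 E1.7960
G1 X0.00 Y0.00 E2.2351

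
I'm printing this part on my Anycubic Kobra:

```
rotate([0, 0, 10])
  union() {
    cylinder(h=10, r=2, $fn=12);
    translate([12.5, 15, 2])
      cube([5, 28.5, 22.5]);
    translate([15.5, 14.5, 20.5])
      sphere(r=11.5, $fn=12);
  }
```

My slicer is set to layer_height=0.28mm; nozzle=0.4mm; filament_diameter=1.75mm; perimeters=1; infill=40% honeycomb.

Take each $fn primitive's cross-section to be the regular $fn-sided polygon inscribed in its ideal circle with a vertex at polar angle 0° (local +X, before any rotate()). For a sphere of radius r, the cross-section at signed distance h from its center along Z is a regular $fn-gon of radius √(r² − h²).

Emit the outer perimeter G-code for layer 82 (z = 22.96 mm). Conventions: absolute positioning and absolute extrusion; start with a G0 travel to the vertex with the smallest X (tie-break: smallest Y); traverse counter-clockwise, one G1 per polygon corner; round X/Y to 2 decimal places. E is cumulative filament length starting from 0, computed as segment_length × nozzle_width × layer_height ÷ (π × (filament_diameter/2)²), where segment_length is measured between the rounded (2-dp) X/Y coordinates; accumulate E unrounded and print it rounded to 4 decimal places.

At z = 22.96 mm: the cylinder is absent (z outside [0, 10]); the cube at (12.5, 15) is present — its section is the full 5×28.5 rectangle; the r=11.5 sphere at (15.5, 14.5) contributes a regular 12-gon of circumradius √(11.5²−2.46²) = 11.234; Combining (union): the regions partially overlap (shared area 51.93 mm²), so overlapping operands fuse into one piece — 1 connected region; (rotated 10° about Z; rotation is an isometry so areas/perimeters/island counts are preserved). The outline is a single polygon with 15 vertices. Extrusion per mm of travel: 0.4 × 0.28 / (π × 0.875²) = 0.046564. Accumulating E over each segment gives final E = 4.9581.

G0 X1.68 Y15.02 Z22.96
G1 X4.14 Y9.75 E0.2708
G1 X8.90 Y6.41 E0.5416
G1 X14.70 Y5.91 E0.8127
G1 X19.97 Y8.37 E1.0835
G1 X23.30 Y13.13 E1.3540
G1 X23.81 Y18.92 E1.6246
G1 X21.35 Y24.19 E1.8954
G1 X16.59 Y27.53 E2.1662
G1 X12.86 Y27.85 E2.3405
G1 X9.68 Y45.88 E3.1930
G1 X4.76 Y45.01 E3.4257
G1 X7.98 Y26.72 E4.2904
G1 X5.53 Y25.58 E4.4163
G1 X2.19 Y20.81 E4.6874
G1 X1.68 Y15.02 E4.9581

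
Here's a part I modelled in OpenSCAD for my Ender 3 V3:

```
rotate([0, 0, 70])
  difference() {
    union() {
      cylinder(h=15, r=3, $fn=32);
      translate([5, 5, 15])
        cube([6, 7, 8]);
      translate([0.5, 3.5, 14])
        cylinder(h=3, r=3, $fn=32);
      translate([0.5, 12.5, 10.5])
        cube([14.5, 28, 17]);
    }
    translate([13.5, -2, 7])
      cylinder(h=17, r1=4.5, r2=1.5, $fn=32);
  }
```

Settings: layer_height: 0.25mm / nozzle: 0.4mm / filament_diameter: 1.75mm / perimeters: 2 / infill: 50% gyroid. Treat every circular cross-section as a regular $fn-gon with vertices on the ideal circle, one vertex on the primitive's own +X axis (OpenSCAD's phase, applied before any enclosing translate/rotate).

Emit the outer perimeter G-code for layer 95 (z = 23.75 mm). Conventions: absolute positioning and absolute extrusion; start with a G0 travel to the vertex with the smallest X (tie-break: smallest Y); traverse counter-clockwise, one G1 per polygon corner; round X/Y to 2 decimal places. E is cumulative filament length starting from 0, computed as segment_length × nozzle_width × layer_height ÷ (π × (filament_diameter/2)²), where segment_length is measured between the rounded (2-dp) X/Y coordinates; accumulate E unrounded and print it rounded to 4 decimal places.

At z = 23.75 mm: the cylinder is not intersected at this z (z outside [0, 15]); the cube at (5, 5) is not intersected at this z (z outside [15, 23]); the cylinder at (0.5, 3.5) does not reach this height (z outside [14, 17]); the cube at (0.5, 12.5) is present — its section is the full 14.5×28 rectangle; Merging all regions: only the 14.5×28 cube at (0.5, 12.5) is present, so the union is just that shape — 1 connected region; the cone at (13.5, -2): at t=0.985 of its height the radius interpolates to r₁+(r₂−r₁)t = 1.544, giving a regular 32-gon of that circumradius; Subtracting the remaining from the first: starting from that combined region, the cone at (13.5, -2) misses the remaining region (no effect) — 1 connected region; (whole slice rotated 70° about Z — lengths, areas and connectivity unchanged). The outline is a single polygon with 4 vertices. Extrusion per mm of travel: 0.4 × 0.25 / (π × 0.875²) = 0.041575. Accumulating E over each segment gives final E = 3.5337.

G0 X-37.89 Y14.32 Z23.75
G1 X-11.58 Y4.75 E1.1640
G1 X-6.62 Y18.37 E1.7666
G1 X-32.93 Y27.95 E2.9307
G1 X-37.89 Y14.32 E3.5337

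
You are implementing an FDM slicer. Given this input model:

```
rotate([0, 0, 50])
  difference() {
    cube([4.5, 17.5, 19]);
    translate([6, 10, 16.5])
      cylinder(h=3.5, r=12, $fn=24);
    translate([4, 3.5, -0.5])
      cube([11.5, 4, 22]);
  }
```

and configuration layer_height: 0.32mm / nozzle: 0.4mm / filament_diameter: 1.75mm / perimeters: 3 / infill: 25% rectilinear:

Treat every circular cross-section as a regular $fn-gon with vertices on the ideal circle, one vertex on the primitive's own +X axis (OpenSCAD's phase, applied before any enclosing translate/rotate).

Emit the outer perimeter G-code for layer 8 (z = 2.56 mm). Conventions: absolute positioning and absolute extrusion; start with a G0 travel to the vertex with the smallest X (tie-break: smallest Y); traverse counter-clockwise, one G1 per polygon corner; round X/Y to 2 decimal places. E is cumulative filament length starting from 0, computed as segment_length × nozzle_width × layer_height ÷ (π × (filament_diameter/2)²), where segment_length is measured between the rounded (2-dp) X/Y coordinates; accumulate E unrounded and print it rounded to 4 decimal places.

At z = 2.56 mm: the 4.5×17.5 cube contributes its full rectangle; the cylinder at (6, 10) does not reach this height (z outside [16.5, 20]); the cube at (4, 3.5) is present — its section is the full 11.5×4 rectangle; Subtracting the remaining from the first: starting from the 4.5×17.5 cube, the 11.5×4 cube at (4, 3.5) partially overlaps it — only the 2.00 mm² overlap (of its 46.00 mm²) is removed, clipping the outline — 1 connected region; (rotated 50° about Z; rotation is an isometry so areas/perimeters/island counts are preserved). The outline is a single polygon with 8 vertices. Extrusion per mm of travel: 0.4 × 0.32 / (π × 0.875²) = 0.053216. Accumulating E over each segment gives final E = 2.3956.

G0 X-13.41 Y11.25 Z2.56
G1 X0.00 Y0.00 E0.9315
G1 X2.89 Y3.45 E1.1710
G1 X0.21 Y5.70 E1.3572
G1 X-0.11 Y5.31 E1.3841
G1 X-3.17 Y7.89 E1.5971
G1 X-2.85 Y8.27 E1.6235
G1 X-10.51 Y14.70 E2.1557
G1 X-13.41 Y11.25 E2.3956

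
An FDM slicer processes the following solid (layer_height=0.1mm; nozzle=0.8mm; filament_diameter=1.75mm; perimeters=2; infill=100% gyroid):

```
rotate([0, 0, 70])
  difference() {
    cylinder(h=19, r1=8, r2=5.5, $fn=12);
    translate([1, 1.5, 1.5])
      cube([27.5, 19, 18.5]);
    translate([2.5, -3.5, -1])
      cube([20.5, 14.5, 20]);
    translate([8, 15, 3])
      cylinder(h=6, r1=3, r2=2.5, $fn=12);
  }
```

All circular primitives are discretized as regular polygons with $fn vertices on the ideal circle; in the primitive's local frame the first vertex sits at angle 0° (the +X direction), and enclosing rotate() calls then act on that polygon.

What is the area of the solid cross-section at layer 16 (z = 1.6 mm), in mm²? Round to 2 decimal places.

At z = 1.6 mm: the cone: at t=0.084 of its height the radius interpolates to r₁+(r₂−r₁)t = 7.789, giving a regular 12-gon of that circumradius (area = (12/2)·7.789²·sin(360°/12) = 182.03 mm²); the 27.5×19 cube at (1, 1.5) contributes its full rectangle (area 522.50 mm²); the cube at (2.5, -3.5) is present — its section is the full 20.5×14.5 rectangle (area 297.25 mm²); the cone at (8, 15) does not reach this height (z outside [3, 9]); Subtracting the remaining from the first: starting from the cone (182.03 mm²), the 27.5×19 cube at (1, 1.5) partially overlaps it — only the 27.97 mm² overlap (of its 522.50 mm²) is removed, clipping the outline; the 20.5×14.5 cube at (2.5, -3.5) partially overlaps it — only the 24.50 mm² overlap (of its 297.25 mm²) is removed, clipping the outline — area = 129.55 mm²; (whole slice rotated 70° about Z — lengths, areas and connectivity unchanged). Overall, the cross-section is a single solid region. Net area = 129.55 mm².

129.55 mm²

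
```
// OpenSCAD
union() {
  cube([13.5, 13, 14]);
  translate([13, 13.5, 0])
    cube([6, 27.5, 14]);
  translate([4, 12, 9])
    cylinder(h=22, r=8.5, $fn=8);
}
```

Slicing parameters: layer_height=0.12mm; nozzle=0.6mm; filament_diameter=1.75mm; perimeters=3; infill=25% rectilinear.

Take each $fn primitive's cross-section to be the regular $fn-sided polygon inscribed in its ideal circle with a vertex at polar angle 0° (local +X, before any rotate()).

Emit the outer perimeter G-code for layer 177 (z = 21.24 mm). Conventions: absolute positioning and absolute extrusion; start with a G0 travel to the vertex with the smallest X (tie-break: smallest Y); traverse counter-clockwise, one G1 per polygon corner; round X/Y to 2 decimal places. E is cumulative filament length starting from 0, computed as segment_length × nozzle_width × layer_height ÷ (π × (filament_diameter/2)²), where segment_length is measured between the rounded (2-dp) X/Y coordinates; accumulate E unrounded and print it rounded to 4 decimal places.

G0 X-4.50 Y12.00 Z21.24
G1 X-2.01 Y5.99 E0.1947
G1 X4.00 Y3.50 E0.3895
G1 X10.01 Y5.99 E0.5842
G1 X12.50 Y12.00 E0.7789
G1 X10.01 Y18.01 E0.9737
G1 X4.00 Y20.50 E1.1684
G1 X-2.01 Y18.01 E1.3631
G1 X-4.50 Y12.00 E1.5579

At z = 21.24 mm: the cube is absent (z outside [0, 14]); the cube at (13, 13.5) does not reach this height (z outside [0, 14]); the cylinder at (4, 12): section is a regular 8-gon, circumradius r=8.5; Combining (union): only the r=8.5 cylinder at (4, 12) is present, so the union is just that shape — 1 connected region. The outline is a single polygon with 8 vertices. Extrusion per mm of travel: 0.6 × 0.12 / (π × 0.875²) = 0.029934. Accumulating E over each segment gives final E = 1.5579.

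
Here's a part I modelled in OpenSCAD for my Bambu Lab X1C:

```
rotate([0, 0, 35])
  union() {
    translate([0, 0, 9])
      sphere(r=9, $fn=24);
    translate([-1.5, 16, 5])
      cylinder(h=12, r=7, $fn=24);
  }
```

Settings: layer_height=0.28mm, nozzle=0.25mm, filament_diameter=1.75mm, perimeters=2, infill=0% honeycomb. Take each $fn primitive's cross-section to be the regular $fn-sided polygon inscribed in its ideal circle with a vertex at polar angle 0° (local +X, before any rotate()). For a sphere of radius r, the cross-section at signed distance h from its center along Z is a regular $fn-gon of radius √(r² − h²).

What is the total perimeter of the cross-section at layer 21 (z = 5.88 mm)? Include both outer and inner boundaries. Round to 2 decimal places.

96.75 mm

At z = 5.88 mm: the r=9 sphere slices to a regular 24-gon of circumradius 8.442 (√(r²−h²) with h=3.12 from center) (perimeter = 2·24·8.442·sin(180°/24) = 52.89 mm); the cylinder at (-1.5, 16): section is a regular 24-gon, circumradius r=7 (perimeter = 2·24·7.000·sin(180°/24) = 43.86 mm); Taking the union: the 2 present regions are separate (no shared area or edge), so areas and boundary lengths simply add and each stays a separate island — boundary = 96.75 mm; (whole slice rotated 35° about Z — lengths, areas and connectivity unchanged). Overall, the cross-section has 2 separate islands. Total boundary length (outer) = 96.75 mm.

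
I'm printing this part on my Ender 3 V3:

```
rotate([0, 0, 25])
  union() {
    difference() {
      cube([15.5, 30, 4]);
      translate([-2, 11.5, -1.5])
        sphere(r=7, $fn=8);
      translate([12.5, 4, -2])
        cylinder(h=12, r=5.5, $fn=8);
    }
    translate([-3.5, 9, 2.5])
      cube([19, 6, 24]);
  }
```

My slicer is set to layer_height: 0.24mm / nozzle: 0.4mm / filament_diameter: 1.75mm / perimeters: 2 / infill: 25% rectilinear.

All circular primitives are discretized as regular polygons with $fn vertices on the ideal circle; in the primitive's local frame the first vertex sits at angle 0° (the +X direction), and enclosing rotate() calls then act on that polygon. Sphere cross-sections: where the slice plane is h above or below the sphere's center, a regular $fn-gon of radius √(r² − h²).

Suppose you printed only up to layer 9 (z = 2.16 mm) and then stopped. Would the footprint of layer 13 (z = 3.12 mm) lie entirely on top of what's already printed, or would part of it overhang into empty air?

part overhangs

Compare the two slices. At z = 2.16: the 15.5×30 cube contributes its full rectangle (area 465.00 mm²); the r=7 sphere at (-2, 11.5) slices to a regular 8-gon of circumradius 5.967 (√(r²−h²) with h=3.66 from center) (area = (8/2)·5.967²·sin(360°/8) = 100.70 mm²); the r=5.5 cylinder at (12.5, 4) contributes a regular 8-gon of circumradius 5.5 (area = (8/2)·5.500²·sin(360°/8) = 85.56 mm²); Taking the first minus the rest: starting from the 15.5×30 cube (465.00 mm²), the r=7 sphere at (-2, 11.5) partially overlaps it — only the 28.14 mm² overlap (of its 100.70 mm²) is removed, clipping the outline; the r=5.5 cylinder at (12.5, 4) partially overlaps it — only the 66.70 mm² overlap (of its 85.56 mm²) is removed, clipping the outline — area = 370.16 mm²; the cube at (-3.5, 9) does not reach this height (z outside [2.5, 26.5]); Taking the union: only that combined region is present, so the union is just that shape — area = 370.16 mm²; (rotated 25° about Z; rotation is an isometry so areas/perimeters/island counts are preserved). At z = 3.12: the cube is present — its section is the full 15.5×30 rectangle (area 465.00 mm²); the r=7 sphere at (-2, 11.5) contributes a regular 8-gon of circumradius √(7²−4.62²) = 5.259 (area = (8/2)·5.259²·sin(360°/8) = 78.22 mm²); the r=5.5 cylinder at (12.5, 4) gives a regular 8-gon of circumradius 5.5 (constant along its height) (area = (8/2)·5.500²·sin(360°/8) = 85.56 mm²); Subtracting the remaining from the first: starting from the 15.5×30 cube (465.00 mm²), the r=7 sphere at (-2, 11.5) partially overlaps it — only the 19.73 mm² overlap (of its 78.22 mm²) is removed, clipping the outline; the r=5.5 cylinder at (12.5, 4) partially overlaps it — only the 66.70 mm² overlap (of its 85.56 mm²) is removed, clipping the outline — area = 378.57 mm²; the cube at (-3.5, 9) is present — its section is the full 19×6 rectangle (area 114.00 mm²); Taking the union: the regions partially overlap — summed areas 492.57 mm² minus the doubly-counted overlap 76.67 mm² gives 415.89 mm² — area = 415.89 mm²; (rotated 25° about Z; rotation is an isometry so areas/perimeters/island counts are preserved). Checking containment: at z = 3.12 the cross-section extends beyond the z = 2.16 cross-section by about 45.73 mm².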